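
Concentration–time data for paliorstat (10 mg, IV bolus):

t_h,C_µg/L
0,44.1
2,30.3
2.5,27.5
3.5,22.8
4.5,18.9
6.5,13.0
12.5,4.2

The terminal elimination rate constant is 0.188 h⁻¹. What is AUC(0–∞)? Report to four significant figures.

Trapezoidal AUC_0→12.5:
  [0→2]: (44.1+30.3)/2 × 2 = 74.4
  [2→2.5]: (30.3+27.5)/2 × 0.5 = 14.45
  [2.5→3.5]: (27.5+22.8)/2 × 1 = 25.15
  [3.5→4.5]: (22.8+18.9)/2 × 1 = 20.85
  [4.5→6.5]: (18.9+13.0)/2 × 2 = 31.9
  [6.5→12.5]: (13.0+4.2)/2 × 6 = 51.6
  Sum = 218.35 µg/L·h
Extrapolated tail: C_last / k_e = 4.2 / 0.188 = 22.340
AUC_0→∞ = 218.35 + 22.340 = 240.69 µg/L·h

AUC = 240.7 µg/L·h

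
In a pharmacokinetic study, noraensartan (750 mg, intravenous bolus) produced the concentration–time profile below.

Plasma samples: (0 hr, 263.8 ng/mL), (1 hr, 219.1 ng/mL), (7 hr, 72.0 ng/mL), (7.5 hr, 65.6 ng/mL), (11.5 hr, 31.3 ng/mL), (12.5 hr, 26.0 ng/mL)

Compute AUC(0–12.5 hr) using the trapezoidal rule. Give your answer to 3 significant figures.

Trapezoidal AUC_0→12.5:
  [0→1]: (263.8+219.1)/2 × 1 = 241.45
  [1→7]: (219.1+72.0)/2 × 6 = 873.3
  [7→7.5]: (72.0+65.6)/2 × 0.5 = 34.4
  [7.5→11.5]: (65.6+31.3)/2 × 4 = 193.8
  [11.5→12.5]: (31.3+26.0)/2 × 1 = 28.65
  Sum = 1371.6 ng/mL·hr

AUC = 1370 ng/mL·hr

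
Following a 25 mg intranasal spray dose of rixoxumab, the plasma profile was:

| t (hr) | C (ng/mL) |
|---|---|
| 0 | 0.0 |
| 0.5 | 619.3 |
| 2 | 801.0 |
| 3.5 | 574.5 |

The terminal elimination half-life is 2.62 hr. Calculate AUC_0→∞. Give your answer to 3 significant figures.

Trapezoidal AUC_0→3.5:
  [0→0.5]: (0.0+619.3)/2 × 0.5 = 154.825
  [0.5→2]: (619.3+801.0)/2 × 1.5 = 1065.225
  [2→3.5]: (801.0+574.5)/2 × 1.5 = 1031.625
  Sum = 2251.675 ng/mL·hr
k_e = ln2 / t½ = 0.693147 / 2.62 = 0.2646 hr^-1
Extrapolated tail: C_last / k_e = 574.5 / 0.2646 = 2171.202
AUC_0→∞ = 2251.675 + 2171.202 = 4422.877 ng/mL·hr

AUC = 4420 ng/mL·hr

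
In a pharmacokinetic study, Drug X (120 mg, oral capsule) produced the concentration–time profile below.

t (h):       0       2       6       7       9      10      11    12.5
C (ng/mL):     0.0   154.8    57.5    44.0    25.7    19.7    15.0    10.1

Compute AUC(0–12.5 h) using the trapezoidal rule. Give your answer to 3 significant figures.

Trapezoidal AUC_0→12.5:
  [0→2]: (0.0+154.8)/2 × 2 = 154.8
  [2→6]: (154.8+57.5)/2 × 4 = 424.6
  [6→7]: (57.5+44.0)/2 × 1 = 50.75
  [7→9]: (44.0+25.7)/2 × 2 = 69.7
  [9→10]: (25.7+19.7)/2 × 1 = 22.7
  [10→11]: (19.7+15.0)/2 × 1 = 17.35
  [11→12.5]: (15.0+10.1)/2 × 1.5 = 18.825
  Sum = 758.725 ng/mL·h

AUC = 759 ng/mL·h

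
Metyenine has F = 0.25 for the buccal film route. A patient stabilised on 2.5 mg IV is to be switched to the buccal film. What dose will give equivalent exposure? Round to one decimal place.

D_buccal = 10.0 mg

For equal systemic exposure: F × D_ev = D_iv
D_ev = D_iv / F = 2.5 / 0.25 = 10 mg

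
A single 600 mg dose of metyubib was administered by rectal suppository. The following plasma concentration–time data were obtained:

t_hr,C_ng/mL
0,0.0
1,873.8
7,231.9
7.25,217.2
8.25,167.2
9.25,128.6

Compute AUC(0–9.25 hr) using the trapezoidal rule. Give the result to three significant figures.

AUC = 4150 ng/mL·hr

Trapezoidal AUC_0→9.25:
  [0→1]: (0.0+873.8)/2 × 1 = 436.9
  [1→7]: (873.8+231.9)/2 × 6 = 3317.1
  [7→7.25]: (231.9+217.2)/2 × 0.25 = 56.1375
  [7.25→8.25]: (217.2+167.2)/2 × 1 = 192.2
  [8.25→9.25]: (167.2+128.6)/2 × 1 = 147.9
  Sum = 4150.2375 ng/mL·hr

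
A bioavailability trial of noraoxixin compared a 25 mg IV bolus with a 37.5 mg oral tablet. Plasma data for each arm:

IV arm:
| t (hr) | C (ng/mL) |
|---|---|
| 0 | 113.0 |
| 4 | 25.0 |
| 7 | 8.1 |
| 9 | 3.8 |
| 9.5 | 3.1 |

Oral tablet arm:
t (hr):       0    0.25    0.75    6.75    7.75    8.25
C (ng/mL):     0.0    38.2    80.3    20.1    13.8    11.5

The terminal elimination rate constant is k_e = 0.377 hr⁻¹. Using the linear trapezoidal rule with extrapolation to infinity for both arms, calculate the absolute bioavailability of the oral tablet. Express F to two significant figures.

Trapezoidal AUC_0→9.5 (IV):
  [0→4]: (113.0+25.0)/2 × 4 = 276.0
  [4→7]: (25.0+8.1)/2 × 3 = 49.65
  [7→9]: (8.1+3.8)/2 × 2 = 11.9
  [9→9.5]: (3.8+3.1)/2 × 0.5 = 1.725
  Sum = 339.275 ng/mL·hr
IV tail: 3.1/0.377 = 8.223; AUC_iv,0→∞ = 339.275 + 8.223 = 347.498 ng/mL·hr
Trapezoidal AUC_0→8.25 (oral tablet):
  [0→0.25]: (0.0+38.2)/2 × 0.25 = 4.775
  [0.25→0.75]: (38.2+80.3)/2 × 0.5 = 29.625
  [0.75→6.75]: (80.3+20.1)/2 × 6 = 301.2
  [6.75→7.75]: (20.1+13.8)/2 × 1 = 16.95
  [7.75→8.25]: (13.8+11.5)/2 × 0.5 = 6.325
  Sum = 358.875 ng/mL·hr
oral tablet tail: 11.5/0.377 = 30.504; AUC_ev,0→∞ = 358.875 + 30.504 = 389.379 ng/mL·hr
F = (AUC_ev/D_ev)/(AUC_iv/D_iv) = (389.379/37.5)/(347.498/25) = 10.38344/13.89992 = 0.7470

F = 0.75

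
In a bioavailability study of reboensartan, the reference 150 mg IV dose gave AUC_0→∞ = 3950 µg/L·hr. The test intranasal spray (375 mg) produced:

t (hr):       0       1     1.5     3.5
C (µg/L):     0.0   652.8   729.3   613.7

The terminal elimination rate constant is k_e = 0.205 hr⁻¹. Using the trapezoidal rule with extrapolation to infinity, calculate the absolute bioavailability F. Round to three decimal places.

Trapezoidal AUC_0→3.5 (intranasal spray):
  [0→1]: (0.0+652.8)/2 × 1 = 326.4
  [1→1.5]: (652.8+729.3)/2 × 0.5 = 345.525
  [1.5→3.5]: (729.3+613.7)/2 × 2 = 1343.0
  Sum = 2014.925 µg/L·hr
Tail: C_last/k_e = 613.7/0.205 = 2993.659
AUC_0→∞ (intranasal spray) = 2014.925 + 2993.659 = 5008.584 µg/L·hr
F = (AUC_ev/D_ev)/(AUC_iv/D_iv) = (5008.584/375)/(3950/150) = 13.356224/26.3333 = 0.5072

F = 0.507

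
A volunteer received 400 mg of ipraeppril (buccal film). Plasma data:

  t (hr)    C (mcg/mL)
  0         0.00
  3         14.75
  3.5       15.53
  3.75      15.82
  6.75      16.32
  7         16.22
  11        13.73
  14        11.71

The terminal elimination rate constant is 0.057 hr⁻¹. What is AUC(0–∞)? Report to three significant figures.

Trapezoidal AUC_0→14:
  [0→3]: (0.00+14.75)/2 × 3 = 22.125
  [3→3.5]: (14.75+15.53)/2 × 0.5 = 7.57
  [3.5→3.75]: (15.53+15.82)/2 × 0.25 = 3.91875
  [3.75→6.75]: (15.82+16.32)/2 × 3 = 48.21
  [6.75→7]: (16.32+16.22)/2 × 0.25 = 4.0675
  [7→11]: (16.22+13.73)/2 × 4 = 59.9
  [11→14]: (13.73+11.71)/2 × 3 = 38.16
  Sum = 183.95125 mcg/mL·hr
Extrapolated tail: C_last / k_e = 11.71 / 0.057 = 205.439
AUC_0→∞ = 183.95125 + 205.439 = 389.39025 mcg/mL·hr

AUC = 389 mcg/mL·hr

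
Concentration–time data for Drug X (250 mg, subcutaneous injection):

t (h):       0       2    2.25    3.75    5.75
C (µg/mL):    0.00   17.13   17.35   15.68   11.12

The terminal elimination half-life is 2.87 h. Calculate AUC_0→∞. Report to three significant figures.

Trapezoidal AUC_0→5.75:
  [0→2]: (0.00+17.13)/2 × 2 = 17.13
  [2→2.25]: (17.13+17.35)/2 × 0.25 = 4.31
  [2.25→3.75]: (17.35+15.68)/2 × 1.5 = 24.7725
  [3.75→5.75]: (15.68+11.12)/2 × 2 = 26.8
  Sum = 73.0125 µg/mL·h
k_e = ln2 / t½ = 0.693147 / 2.87 = 0.2415 h^-1
Extrapolated tail: C_last / k_e = 11.12 / 0.2415 = 46.046
AUC_0→∞ = 73.0125 + 46.046 = 119.0585 µg/mL·h

AUC = 119 µg/mL·h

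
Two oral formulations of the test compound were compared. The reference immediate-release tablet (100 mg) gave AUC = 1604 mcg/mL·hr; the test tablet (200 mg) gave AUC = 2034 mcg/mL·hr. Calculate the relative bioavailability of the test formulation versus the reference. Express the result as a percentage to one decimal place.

F_rel = (AUC_test/D_test) / (AUC_ref/D_ref)
      = (2034/200) / (1604/100)
      = 10.17 / 16.04 = 0.6340 = 63.40%

F_rel = 63.4%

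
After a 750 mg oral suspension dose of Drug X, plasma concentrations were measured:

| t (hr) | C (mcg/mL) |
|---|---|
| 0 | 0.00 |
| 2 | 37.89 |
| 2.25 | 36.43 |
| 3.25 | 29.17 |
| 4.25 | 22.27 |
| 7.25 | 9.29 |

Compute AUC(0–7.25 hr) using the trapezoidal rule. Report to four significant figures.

Trapezoidal AUC_0→7.25:
  [0→2]: (0.00+37.89)/2 × 2 = 37.89
  [2→2.25]: (37.89+36.43)/2 × 0.25 = 9.29
  [2.25→3.25]: (36.43+29.17)/2 × 1 = 32.8
  [3.25→4.25]: (29.17+22.27)/2 × 1 = 25.72
  [4.25→7.25]: (22.27+9.29)/2 × 3 = 47.34
  Sum = 153.04 mcg/mL·hr

AUC = 153.0 mcg/mL·hr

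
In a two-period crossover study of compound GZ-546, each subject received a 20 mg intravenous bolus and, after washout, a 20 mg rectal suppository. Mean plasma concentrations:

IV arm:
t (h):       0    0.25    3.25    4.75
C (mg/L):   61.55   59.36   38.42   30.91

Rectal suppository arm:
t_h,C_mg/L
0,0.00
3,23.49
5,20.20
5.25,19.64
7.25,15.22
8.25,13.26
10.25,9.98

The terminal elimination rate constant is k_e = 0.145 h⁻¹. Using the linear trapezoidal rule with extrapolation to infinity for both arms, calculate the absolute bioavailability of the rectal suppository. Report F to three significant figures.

F = 0.527

Trapezoidal AUC_0→4.75 (IV):
  [0→0.25]: (61.55+59.36)/2 × 0.25 = 15.11375
  [0.25→3.25]: (59.36+38.42)/2 × 3 = 146.67
  [3.25→4.75]: (38.42+30.91)/2 × 1.5 = 51.9975
  Sum = 213.78125 mg/L·h
IV tail: 30.91/0.145 = 213.172; AUC_iv,0→∞ = 213.78125 + 213.172 = 426.95325 mg/L·h
Trapezoidal AUC_0→10.25 (rectal suppository):
  [0→3]: (0.00+23.49)/2 × 3 = 35.235
  [3→5]: (23.49+20.20)/2 × 2 = 43.69
  [5→5.25]: (20.20+19.64)/2 × 0.25 = 4.98
  [5.25→7.25]: (19.64+15.22)/2 × 2 = 34.86
  [7.25→8.25]: (15.22+13.26)/2 × 1 = 14.24
  [8.25→10.25]: (13.26+9.98)/2 × 2 = 23.24
  Sum = 156.245 mg/L·h
rectal suppository tail: 9.98/0.145 = 68.828; AUC_ev,0→∞ = 156.245 + 68.828 = 225.073 mg/L·h
F = (AUC_ev/D_ev)/(AUC_iv/D_iv) = (225.073/20)/(426.95325/20) = 11.25365/21.3477 = 0.5272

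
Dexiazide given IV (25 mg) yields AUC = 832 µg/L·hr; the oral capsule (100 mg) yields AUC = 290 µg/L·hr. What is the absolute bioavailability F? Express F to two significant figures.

F = 0.087

F = (AUC_ev / D_ev) / (AUC_iv / D_iv)
  = (290/100) / (832/25)
  = 2.9 / 33.28 = 0.0871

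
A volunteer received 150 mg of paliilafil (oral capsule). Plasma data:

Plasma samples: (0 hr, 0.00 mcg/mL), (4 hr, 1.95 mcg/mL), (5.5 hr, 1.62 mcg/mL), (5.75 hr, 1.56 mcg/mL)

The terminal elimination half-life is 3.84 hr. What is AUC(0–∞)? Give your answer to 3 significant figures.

Trapezoidal AUC_0→5.75:
  [0→4]: (0.00+1.95)/2 × 4 = 3.9
  [4→5.5]: (1.95+1.62)/2 × 1.5 = 2.6775
  [5.5→5.75]: (1.62+1.56)/2 × 0.25 = 0.3975
  Sum = 6.975 mcg/mL·hr
k_e = ln2 / t½ = 0.693147 / 3.84 = 0.1805 hr^-1
Extrapolated tail: C_last / k_e = 1.56 / 0.1805 = 8.643
AUC_0→∞ = 6.975 + 8.643 = 15.618 mcg/mL·hr

AUC = 15.6 mcg/mL·hr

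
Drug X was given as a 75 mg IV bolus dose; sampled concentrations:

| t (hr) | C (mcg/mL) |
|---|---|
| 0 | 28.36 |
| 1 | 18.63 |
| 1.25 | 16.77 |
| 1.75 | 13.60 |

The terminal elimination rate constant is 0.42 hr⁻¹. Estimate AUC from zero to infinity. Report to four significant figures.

Trapezoidal AUC_0→1.75:
  [0→1]: (28.36+18.63)/2 × 1 = 23.495
  [1→1.25]: (18.63+16.77)/2 × 0.25 = 4.425
  [1.25→1.75]: (16.77+13.60)/2 × 0.5 = 7.5925
  Sum = 35.5125 mcg/mL·hr
Extrapolated tail: C_last / k_e = 13.60 / 0.42 = 32.381
AUC_0→∞ = 35.5125 + 32.381 = 67.8935 mcg/mL·hr

AUC = 67.89 mcg/mL·hr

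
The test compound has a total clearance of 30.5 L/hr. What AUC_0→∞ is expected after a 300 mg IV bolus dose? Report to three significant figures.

AUC_0→∞ = Dose_iv / CL
        = 300 / 30.5 = 9.83607 mg/L·hr

AUC = 9.84 mg/L·hr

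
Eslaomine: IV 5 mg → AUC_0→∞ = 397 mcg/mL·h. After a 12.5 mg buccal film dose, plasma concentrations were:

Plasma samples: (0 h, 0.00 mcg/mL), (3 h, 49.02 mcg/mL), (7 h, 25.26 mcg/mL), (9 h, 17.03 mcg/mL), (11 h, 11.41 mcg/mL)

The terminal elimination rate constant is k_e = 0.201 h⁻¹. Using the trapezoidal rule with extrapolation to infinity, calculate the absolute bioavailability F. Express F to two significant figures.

F = 0.35

Trapezoidal AUC_0→11 (buccal film):
  [0→3]: (0.00+49.02)/2 × 3 = 73.53
  [3→7]: (49.02+25.26)/2 × 4 = 148.56
  [7→9]: (25.26+17.03)/2 × 2 = 42.29
  [9→11]: (17.03+11.41)/2 × 2 = 28.44
  Sum = 292.82 mcg/mL·h
Tail: C_last/k_e = 11.41/0.201 = 56.766
AUC_0→∞ (buccal film) = 292.82 + 56.766 = 349.586 mcg/mL·h
F = (AUC_ev/D_ev)/(AUC_iv/D_iv) = (349.586/12.5)/(397/5) = 27.96688/79.4 = 0.3522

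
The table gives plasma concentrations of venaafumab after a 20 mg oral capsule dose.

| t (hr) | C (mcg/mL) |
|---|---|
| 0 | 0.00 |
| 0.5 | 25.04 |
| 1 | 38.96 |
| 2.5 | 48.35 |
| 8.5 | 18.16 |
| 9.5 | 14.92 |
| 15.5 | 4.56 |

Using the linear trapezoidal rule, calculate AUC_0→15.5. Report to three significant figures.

AUC = 362 mcg/mL·hr

Trapezoidal AUC_0→15.5:
  [0→0.5]: (0.00+25.04)/2 × 0.5 = 6.26
  [0.5→1]: (25.04+38.96)/2 × 0.5 = 16.0
  [1→2.5]: (38.96+48.35)/2 × 1.5 = 65.4825
  [2.5→8.5]: (48.35+18.16)/2 × 6 = 199.53
  [8.5→9.5]: (18.16+14.92)/2 × 1 = 16.54
  [9.5→15.5]: (14.92+4.56)/2 × 6 = 58.44
  Sum = 362.2525 mcg/mL·hr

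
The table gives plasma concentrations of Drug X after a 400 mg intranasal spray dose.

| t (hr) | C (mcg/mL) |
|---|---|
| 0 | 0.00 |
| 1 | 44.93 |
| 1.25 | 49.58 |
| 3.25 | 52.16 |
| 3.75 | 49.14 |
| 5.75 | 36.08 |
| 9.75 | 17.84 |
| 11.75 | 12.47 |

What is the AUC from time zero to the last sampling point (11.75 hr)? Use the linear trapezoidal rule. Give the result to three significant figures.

Trapezoidal AUC_0→11.75:
  [0→1]: (0.00+44.93)/2 × 1 = 22.465
  [1→1.25]: (44.93+49.58)/2 × 0.25 = 11.81375
  [1.25→3.25]: (49.58+52.16)/2 × 2 = 101.74
  [3.25→3.75]: (52.16+49.14)/2 × 0.5 = 25.325
  [3.75→5.75]: (49.14+36.08)/2 × 2 = 85.22
  [5.75→9.75]: (36.08+17.84)/2 × 4 = 107.84
  [9.75→11.75]: (17.84+12.47)/2 × 2 = 30.31
  Sum = 384.71375 mcg/mL·hr

AUC = 385 mcg/mL·hr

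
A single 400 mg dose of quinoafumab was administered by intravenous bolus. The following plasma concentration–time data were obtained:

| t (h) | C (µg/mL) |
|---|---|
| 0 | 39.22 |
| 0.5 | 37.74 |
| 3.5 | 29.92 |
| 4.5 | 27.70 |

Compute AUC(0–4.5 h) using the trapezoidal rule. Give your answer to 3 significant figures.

Trapezoidal AUC_0→4.5:
  [0→0.5]: (39.22+37.74)/2 × 0.5 = 19.24
  [0.5→3.5]: (37.74+29.92)/2 × 3 = 101.49
  [3.5→4.5]: (29.92+27.70)/2 × 1 = 28.81
  Sum = 149.54 µg/mL·h

AUC = 150 µg/mL·h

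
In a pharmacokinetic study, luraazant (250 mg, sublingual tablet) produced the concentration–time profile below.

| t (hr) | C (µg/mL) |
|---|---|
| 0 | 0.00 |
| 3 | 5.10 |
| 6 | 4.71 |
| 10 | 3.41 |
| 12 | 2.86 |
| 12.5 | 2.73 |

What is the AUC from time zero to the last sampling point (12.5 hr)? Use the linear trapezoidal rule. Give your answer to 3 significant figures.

AUC = 46.3 µg/mL·hr

Trapezoidal AUC_0→12.5:
  [0→3]: (0.00+5.10)/2 × 3 = 7.65
  [3→6]: (5.10+4.71)/2 × 3 = 14.715
  [6→10]: (4.71+3.41)/2 × 4 = 16.24
  [10→12]: (3.41+2.86)/2 × 2 = 6.27
  [12→12.5]: (2.86+2.73)/2 × 0.5 = 1.3975
  Sum = 46.2725 µg/mL·hr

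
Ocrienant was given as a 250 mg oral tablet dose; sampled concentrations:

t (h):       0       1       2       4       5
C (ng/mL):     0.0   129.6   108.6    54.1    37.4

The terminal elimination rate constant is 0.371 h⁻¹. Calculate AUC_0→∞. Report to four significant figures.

AUC = 493.2 ng/mL·h

Trapezoidal AUC_0→5:
  [0→1]: (0.0+129.6)/2 × 1 = 64.8
  [1→2]: (129.6+108.6)/2 × 1 = 119.1
  [2→4]: (108.6+54.1)/2 × 2 = 162.7
  [4→5]: (54.1+37.4)/2 × 1 = 45.75
  Sum = 392.35 ng/mL·h
Extrapolated tail: C_last / k_e = 37.4 / 0.371 = 100.809
AUC_0→∞ = 392.35 + 100.809 = 493.159 ng/mL·h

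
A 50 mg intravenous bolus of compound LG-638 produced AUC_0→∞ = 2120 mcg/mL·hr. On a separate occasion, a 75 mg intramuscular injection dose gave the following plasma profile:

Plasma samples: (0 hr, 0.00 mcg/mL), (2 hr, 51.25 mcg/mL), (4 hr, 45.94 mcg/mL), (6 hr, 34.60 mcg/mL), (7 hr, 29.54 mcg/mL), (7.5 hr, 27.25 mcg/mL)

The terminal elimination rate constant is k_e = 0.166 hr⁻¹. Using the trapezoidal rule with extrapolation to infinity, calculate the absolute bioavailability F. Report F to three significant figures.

F = 0.138

Trapezoidal AUC_0→7.5 (intramuscular injection):
  [0→2]: (0.00+51.25)/2 × 2 = 51.25
  [2→4]: (51.25+45.94)/2 × 2 = 97.19
  [4→6]: (45.94+34.60)/2 × 2 = 80.54
  [6→7]: (34.60+29.54)/2 × 1 = 32.07
  [7→7.5]: (29.54+27.25)/2 × 0.5 = 14.1975
  Sum = 275.2475 mcg/mL·hr
Tail: C_last/k_e = 27.25/0.166 = 164.157
AUC_0→∞ (intramuscular injection) = 275.2475 + 164.157 = 439.4045 mcg/mL·hr
F = (AUC_ev/D_ev)/(AUC_iv/D_iv) = (439.4045/75)/(2120/50) = 5.85873/42.4 = 0.1382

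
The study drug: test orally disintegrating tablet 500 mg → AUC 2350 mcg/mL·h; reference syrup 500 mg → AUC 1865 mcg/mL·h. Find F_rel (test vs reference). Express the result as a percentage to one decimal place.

F_rel = (AUC_test/D_test) / (AUC_ref/D_ref)
      = (2350/500) / (1865/500)
      = 4.7 / 3.73 = 1.2601 = 126.01%

F_rel = 126.0%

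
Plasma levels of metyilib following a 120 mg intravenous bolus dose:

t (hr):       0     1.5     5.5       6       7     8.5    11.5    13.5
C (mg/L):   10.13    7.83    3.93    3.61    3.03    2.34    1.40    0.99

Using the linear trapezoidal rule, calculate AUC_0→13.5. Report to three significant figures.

AUC = 54.2 mg/L·hr

Trapezoidal AUC_0→13.5:
  [0→1.5]: (10.13+7.83)/2 × 1.5 = 13.47
  [1.5→5.5]: (7.83+3.93)/2 × 4 = 23.52
  [5.5→6]: (3.93+3.61)/2 × 0.5 = 1.885
  [6→7]: (3.61+3.03)/2 × 1 = 3.32
  [7→8.5]: (3.03+2.34)/2 × 1.5 = 4.0275
  [8.5→11.5]: (2.34+1.40)/2 × 3 = 5.61
  [11.5→13.5]: (1.40+0.99)/2 × 2 = 2.39
  Sum = 54.2225 mg/L·hr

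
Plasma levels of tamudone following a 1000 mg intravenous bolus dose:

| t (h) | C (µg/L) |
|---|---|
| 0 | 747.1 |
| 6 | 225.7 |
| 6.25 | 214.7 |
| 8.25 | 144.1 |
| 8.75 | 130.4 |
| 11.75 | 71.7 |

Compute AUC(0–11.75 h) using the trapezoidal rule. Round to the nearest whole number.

AUC = 3704 µg/L·h

Trapezoidal AUC_0→11.75:
  [0→6]: (747.1+225.7)/2 × 6 = 2918.4
  [6→6.25]: (225.7+214.7)/2 × 0.25 = 55.05
  [6.25→8.25]: (214.7+144.1)/2 × 2 = 358.8
  [8.25→8.75]: (144.1+130.4)/2 × 0.5 = 68.625
  [8.75→11.75]: (130.4+71.7)/2 × 3 = 303.15
  Sum = 3704.025 µg/L·h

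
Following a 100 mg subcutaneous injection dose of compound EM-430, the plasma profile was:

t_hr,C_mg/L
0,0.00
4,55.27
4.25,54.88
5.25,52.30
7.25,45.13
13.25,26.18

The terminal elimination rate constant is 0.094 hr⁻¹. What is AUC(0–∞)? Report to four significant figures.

AUC = 767.8 mg/L·hr

Trapezoidal AUC_0→13.25:
  [0→4]: (0.00+55.27)/2 × 4 = 110.54
  [4→4.25]: (55.27+54.88)/2 × 0.25 = 13.76875
  [4.25→5.25]: (54.88+52.30)/2 × 1 = 53.59
  [5.25→7.25]: (52.30+45.13)/2 × 2 = 97.43
  [7.25→13.25]: (45.13+26.18)/2 × 6 = 213.93
  Sum = 489.25875 mg/L·hr
Extrapolated tail: C_last / k_e = 26.18 / 0.094 = 278.511
AUC_0→∞ = 489.25875 + 278.511 = 767.76975 mg/L·hr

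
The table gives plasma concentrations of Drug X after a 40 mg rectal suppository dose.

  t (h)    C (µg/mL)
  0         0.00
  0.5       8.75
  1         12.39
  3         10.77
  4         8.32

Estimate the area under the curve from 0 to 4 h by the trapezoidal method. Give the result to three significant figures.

AUC = 40.2 µg/mL·h

Trapezoidal AUC_0→4:
  [0→0.5]: (0.00+8.75)/2 × 0.5 = 2.1875
  [0.5→1]: (8.75+12.39)/2 × 0.5 = 5.285
  [1→3]: (12.39+10.77)/2 × 2 = 23.16
  [3→4]: (10.77+8.32)/2 × 1 = 9.545
  Sum = 40.1775 µg/mL·h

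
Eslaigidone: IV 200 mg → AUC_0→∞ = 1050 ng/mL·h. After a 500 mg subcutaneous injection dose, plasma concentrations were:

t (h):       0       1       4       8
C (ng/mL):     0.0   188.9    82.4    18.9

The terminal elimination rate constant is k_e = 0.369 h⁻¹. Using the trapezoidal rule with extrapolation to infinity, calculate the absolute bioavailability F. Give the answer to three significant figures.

Trapezoidal AUC_0→8 (subcutaneous injection):
  [0→1]: (0.0+188.9)/2 × 1 = 94.45
  [1→4]: (188.9+82.4)/2 × 3 = 406.95
  [4→8]: (82.4+18.9)/2 × 4 = 202.6
  Sum = 704.0 ng/mL·h
Tail: C_last/k_e = 18.9/0.369 = 51.220
AUC_0→∞ (subcutaneous injection) = 704.0 + 51.220 = 755.22 ng/mL·h
F = (AUC_ev/D_ev)/(AUC_iv/D_iv) = (755.22/500)/(1050/200) = 1.51044/5.25 = 0.2877

F = 0.288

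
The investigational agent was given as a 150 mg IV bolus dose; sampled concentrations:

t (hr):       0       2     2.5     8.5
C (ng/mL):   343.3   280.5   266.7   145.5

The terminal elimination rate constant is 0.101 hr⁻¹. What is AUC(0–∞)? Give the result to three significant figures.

Trapezoidal AUC_0→8.5:
  [0→2]: (343.3+280.5)/2 × 2 = 623.8
  [2→2.5]: (280.5+266.7)/2 × 0.5 = 136.8
  [2.5→8.5]: (266.7+145.5)/2 × 6 = 1236.6
  Sum = 1997.2 ng/mL·hr
Extrapolated tail: C_last / k_e = 145.5 / 0.101 = 1440.594
AUC_0→∞ = 1997.2 + 1440.594 = 3437.794 ng/mL·hr

AUC = 3440 ng/mL·hr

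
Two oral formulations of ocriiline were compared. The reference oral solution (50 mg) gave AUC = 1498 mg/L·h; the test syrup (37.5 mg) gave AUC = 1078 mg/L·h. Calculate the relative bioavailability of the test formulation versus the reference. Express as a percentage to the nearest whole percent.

F_rel = 96%

F_rel = (AUC_test/D_test) / (AUC_ref/D_ref)
      = (1078/37.5) / (1498/50)
      = 28.7467 / 29.96 = 0.9595 = 95.95%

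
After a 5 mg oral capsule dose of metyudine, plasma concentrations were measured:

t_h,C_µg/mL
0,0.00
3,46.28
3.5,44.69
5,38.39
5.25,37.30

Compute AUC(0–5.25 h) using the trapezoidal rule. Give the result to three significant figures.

AUC = 164 µg/mL·h

Trapezoidal AUC_0→5.25:
  [0→3]: (0.00+46.28)/2 × 3 = 69.42
  [3→3.5]: (46.28+44.69)/2 × 0.5 = 22.7425
  [3.5→5]: (44.69+38.39)/2 × 1.5 = 62.31
  [5→5.25]: (38.39+37.30)/2 × 0.25 = 9.46125
  Sum = 163.93375 µg/mL·h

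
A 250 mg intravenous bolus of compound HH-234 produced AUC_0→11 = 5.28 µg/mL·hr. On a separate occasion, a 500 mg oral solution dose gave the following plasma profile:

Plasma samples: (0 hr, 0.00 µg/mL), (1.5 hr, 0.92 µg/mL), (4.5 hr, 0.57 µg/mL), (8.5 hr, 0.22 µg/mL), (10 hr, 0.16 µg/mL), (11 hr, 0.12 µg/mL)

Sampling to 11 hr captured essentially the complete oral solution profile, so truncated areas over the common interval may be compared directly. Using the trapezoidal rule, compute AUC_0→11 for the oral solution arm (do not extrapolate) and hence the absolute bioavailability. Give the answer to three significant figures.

Trapezoidal AUC_0→11 (oral solution):
  [0→1.5]: (0.00+0.92)/2 × 1.5 = 0.69
  [1.5→4.5]: (0.92+0.57)/2 × 3 = 2.235
  [4.5→8.5]: (0.57+0.22)/2 × 4 = 1.58
  [8.5→10]: (0.22+0.16)/2 × 1.5 = 0.285
  [10→11]: (0.16+0.12)/2 × 1 = 0.14
  Sum = 4.93 µg/mL·hr
F = (AUC_ev/D_ev)/(AUC_iv/D_iv) = (4.93/500)/(5.28/250) = 0.00986/0.02112 = 0.4669

F = 0.467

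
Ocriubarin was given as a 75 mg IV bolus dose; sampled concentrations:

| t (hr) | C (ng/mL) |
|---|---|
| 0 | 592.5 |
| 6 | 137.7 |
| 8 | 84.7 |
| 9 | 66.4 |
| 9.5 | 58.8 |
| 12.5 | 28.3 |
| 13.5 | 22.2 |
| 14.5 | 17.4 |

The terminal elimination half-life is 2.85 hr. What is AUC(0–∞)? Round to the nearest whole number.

Trapezoidal AUC_0→14.5:
  [0→6]: (592.5+137.7)/2 × 6 = 2190.6
  [6→8]: (137.7+84.7)/2 × 2 = 222.4
  [8→9]: (84.7+66.4)/2 × 1 = 75.55
  [9→9.5]: (66.4+58.8)/2 × 0.5 = 31.3
  [9.5→12.5]: (58.8+28.3)/2 × 3 = 130.65
  [12.5→13.5]: (28.3+22.2)/2 × 1 = 25.25
  [13.5→14.5]: (22.2+17.4)/2 × 1 = 19.8
  Sum = 2695.55 ng/mL·hr
k_e = ln2 / t½ = 0.693147 / 2.85 = 0.2432 hr^-1
Extrapolated tail: C_last / k_e = 17.4 / 0.2432 = 71.546
AUC_0→∞ = 2695.55 + 71.546 = 2767.096 ng/mL·hr

AUC = 2767 ng/mL·hr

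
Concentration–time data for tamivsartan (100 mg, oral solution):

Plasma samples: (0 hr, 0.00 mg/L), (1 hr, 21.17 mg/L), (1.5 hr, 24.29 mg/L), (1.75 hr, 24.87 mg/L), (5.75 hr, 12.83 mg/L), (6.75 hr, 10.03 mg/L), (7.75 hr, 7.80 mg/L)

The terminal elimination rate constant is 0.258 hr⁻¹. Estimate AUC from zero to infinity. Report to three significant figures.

Trapezoidal AUC_0→7.75:
  [0→1]: (0.00+21.17)/2 × 1 = 10.585
  [1→1.5]: (21.17+24.29)/2 × 0.5 = 11.365
  [1.5→1.75]: (24.29+24.87)/2 × 0.25 = 6.145
  [1.75→5.75]: (24.87+12.83)/2 × 4 = 75.4
  [5.75→6.75]: (12.83+10.03)/2 × 1 = 11.43
  [6.75→7.75]: (10.03+7.80)/2 × 1 = 8.915
  Sum = 123.84 mg/L·hr
Extrapolated tail: C_last / k_e = 7.80 / 0.258 = 30.233
AUC_0→∞ = 123.84 + 30.233 = 154.073 mg/L·hr

AUC = 154 mg/L·hr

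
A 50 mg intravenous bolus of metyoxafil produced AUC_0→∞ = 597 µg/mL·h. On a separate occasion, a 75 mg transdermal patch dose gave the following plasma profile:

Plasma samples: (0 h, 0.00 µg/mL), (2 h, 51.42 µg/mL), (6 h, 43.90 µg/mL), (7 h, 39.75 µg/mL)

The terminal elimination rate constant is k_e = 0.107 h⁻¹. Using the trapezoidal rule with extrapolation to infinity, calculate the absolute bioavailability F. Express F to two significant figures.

Trapezoidal AUC_0→7 (transdermal patch):
  [0→2]: (0.00+51.42)/2 × 2 = 51.42
  [2→6]: (51.42+43.90)/2 × 4 = 190.64
  [6→7]: (43.90+39.75)/2 × 1 = 41.825
  Sum = 283.885 µg/mL·h
Tail: C_last/k_e = 39.75/0.107 = 371.495
AUC_0→∞ (transdermal patch) = 283.885 + 371.495 = 655.38 µg/mL·h
F = (AUC_ev/D_ev)/(AUC_iv/D_iv) = (655.38/75)/(597/50) = 8.7384/11.94 = 0.7319

F = 0.73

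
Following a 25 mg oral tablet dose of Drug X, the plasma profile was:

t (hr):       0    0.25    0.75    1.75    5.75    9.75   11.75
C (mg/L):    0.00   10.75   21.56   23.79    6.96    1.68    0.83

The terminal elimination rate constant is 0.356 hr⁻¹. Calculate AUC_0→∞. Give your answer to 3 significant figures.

Trapezoidal AUC_0→11.75:
  [0→0.25]: (0.00+10.75)/2 × 0.25 = 1.34375
  [0.25→0.75]: (10.75+21.56)/2 × 0.5 = 8.0775
  [0.75→1.75]: (21.56+23.79)/2 × 1 = 22.675
  [1.75→5.75]: (23.79+6.96)/2 × 4 = 61.5
  [5.75→9.75]: (6.96+1.68)/2 × 4 = 17.28
  [9.75→11.75]: (1.68+0.83)/2 × 2 = 2.51
  Sum = 113.38625 mg/L·hr
Extrapolated tail: C_last / k_e = 0.83 / 0.356 = 2.331
AUC_0→∞ = 113.38625 + 2.331 = 115.71725 mg/L·hr

AUC = 116 mg/L·hr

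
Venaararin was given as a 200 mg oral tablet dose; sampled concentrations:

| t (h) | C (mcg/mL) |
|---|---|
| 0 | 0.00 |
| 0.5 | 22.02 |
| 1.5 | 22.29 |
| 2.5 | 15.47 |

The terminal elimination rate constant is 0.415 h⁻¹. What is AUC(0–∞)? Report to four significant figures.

AUC = 83.82 mcg/mL·h

Trapezoidal AUC_0→2.5:
  [0→0.5]: (0.00+22.02)/2 × 0.5 = 5.505
  [0.5→1.5]: (22.02+22.29)/2 × 1 = 22.155
  [1.5→2.5]: (22.29+15.47)/2 × 1 = 18.88
  Sum = 46.54 mcg/mL·h
Extrapolated tail: C_last / k_e = 15.47 / 0.415 = 37.277
AUC_0→∞ = 46.54 + 37.277 = 83.817 mcg/mL·h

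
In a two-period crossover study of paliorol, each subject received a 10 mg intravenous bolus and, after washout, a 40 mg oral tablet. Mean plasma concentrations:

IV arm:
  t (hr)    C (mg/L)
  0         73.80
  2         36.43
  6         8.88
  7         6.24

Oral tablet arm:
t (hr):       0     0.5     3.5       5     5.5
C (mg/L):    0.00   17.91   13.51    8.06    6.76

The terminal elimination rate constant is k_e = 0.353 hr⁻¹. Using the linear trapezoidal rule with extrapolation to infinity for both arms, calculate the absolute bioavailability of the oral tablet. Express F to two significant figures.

Trapezoidal AUC_0→7 (IV):
  [0→2]: (73.80+36.43)/2 × 2 = 110.23
  [2→6]: (36.43+8.88)/2 × 4 = 90.62
  [6→7]: (8.88+6.24)/2 × 1 = 7.56
  Sum = 208.41 mg/L·hr
IV tail: 6.24/0.353 = 17.677; AUC_iv,0→∞ = 208.41 + 17.677 = 226.087 mg/L·hr
Trapezoidal AUC_0→5.5 (oral tablet):
  [0→0.5]: (0.00+17.91)/2 × 0.5 = 4.4775
  [0.5→3.5]: (17.91+13.51)/2 × 3 = 47.13
  [3.5→5]: (13.51+8.06)/2 × 1.5 = 16.1775
  [5→5.5]: (8.06+6.76)/2 × 0.5 = 3.705
  Sum = 71.49 mg/L·hr
oral tablet tail: 6.76/0.353 = 19.150; AUC_ev,0→∞ = 71.49 + 19.150 = 90.64 mg/L·hr
F = (AUC_ev/D_ev)/(AUC_iv/D_iv) = (90.64/40)/(226.087/10) = 2.266/22.6087 = 0.1002

F = 0.10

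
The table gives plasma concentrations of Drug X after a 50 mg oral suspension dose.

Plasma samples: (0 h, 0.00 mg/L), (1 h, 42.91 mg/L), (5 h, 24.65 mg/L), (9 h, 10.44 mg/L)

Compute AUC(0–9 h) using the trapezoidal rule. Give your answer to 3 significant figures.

AUC = 227 mg/L·h

Trapezoidal AUC_0→9:
  [0→1]: (0.00+42.91)/2 × 1 = 21.455
  [1→5]: (42.91+24.65)/2 × 4 = 135.12
  [5→9]: (24.65+10.44)/2 × 4 = 70.18
  Sum = 226.755 mg/L·h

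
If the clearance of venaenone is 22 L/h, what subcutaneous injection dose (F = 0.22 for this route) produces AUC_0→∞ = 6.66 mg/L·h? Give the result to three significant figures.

Dose = 666 mg

Dose = CL × AUC_0→∞ / F
     = 22 × 6.66 / 0.22 = 666 mg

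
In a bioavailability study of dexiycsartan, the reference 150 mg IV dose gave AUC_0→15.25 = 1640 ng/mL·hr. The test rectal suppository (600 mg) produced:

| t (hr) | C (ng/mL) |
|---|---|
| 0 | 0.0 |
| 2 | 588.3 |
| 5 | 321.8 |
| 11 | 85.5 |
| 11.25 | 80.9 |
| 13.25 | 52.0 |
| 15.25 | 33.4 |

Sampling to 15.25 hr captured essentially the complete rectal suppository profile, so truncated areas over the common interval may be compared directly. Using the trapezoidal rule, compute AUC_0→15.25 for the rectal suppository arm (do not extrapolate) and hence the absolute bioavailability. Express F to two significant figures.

F = 0.52

Trapezoidal AUC_0→15.25 (rectal suppository):
  [0→2]: (0.0+588.3)/2 × 2 = 588.3
  [2→5]: (588.3+321.8)/2 × 3 = 1365.15
  [5→11]: (321.8+85.5)/2 × 6 = 1221.9
  [11→11.25]: (85.5+80.9)/2 × 0.25 = 20.8
  [11.25→13.25]: (80.9+52.0)/2 × 2 = 132.9
  [13.25→15.25]: (52.0+33.4)/2 × 2 = 85.4
  Sum = 3414.45 ng/mL·hr
F = (AUC_ev/D_ev)/(AUC_iv/D_iv) = (3414.45/600)/(1640/150) = 5.69075/10.9333 = 0.5205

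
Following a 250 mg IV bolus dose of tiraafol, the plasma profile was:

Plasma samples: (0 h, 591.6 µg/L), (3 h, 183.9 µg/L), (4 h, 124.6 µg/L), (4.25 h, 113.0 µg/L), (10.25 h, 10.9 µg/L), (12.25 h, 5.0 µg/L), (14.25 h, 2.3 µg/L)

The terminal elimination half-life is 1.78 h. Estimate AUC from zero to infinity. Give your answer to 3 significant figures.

AUC = 1750 µg/L·h

Trapezoidal AUC_0→14.25:
  [0→3]: (591.6+183.9)/2 × 3 = 1163.25
  [3→4]: (183.9+124.6)/2 × 1 = 154.25
  [4→4.25]: (124.6+113.0)/2 × 0.25 = 29.7
  [4.25→10.25]: (113.0+10.9)/2 × 6 = 371.7
  [10.25→12.25]: (10.9+5.0)/2 × 2 = 15.9
  [12.25→14.25]: (5.0+2.3)/2 × 2 = 7.3
  Sum = 1742.1 µg/L·h
k_e = ln2 / t½ = 0.693147 / 1.78 = 0.3894 h^-1
Extrapolated tail: C_last / k_e = 2.3 / 0.3894 = 5.907
AUC_0→∞ = 1742.1 + 5.907 = 1748.007 µg/L·h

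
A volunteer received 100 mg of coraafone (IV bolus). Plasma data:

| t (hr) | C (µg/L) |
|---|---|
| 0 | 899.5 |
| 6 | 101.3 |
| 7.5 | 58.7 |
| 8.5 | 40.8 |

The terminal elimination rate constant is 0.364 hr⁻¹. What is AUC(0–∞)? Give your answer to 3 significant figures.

AUC = 3280 µg/L·hr

Trapezoidal AUC_0→8.5:
  [0→6]: (899.5+101.3)/2 × 6 = 3002.4
  [6→7.5]: (101.3+58.7)/2 × 1.5 = 120.0
  [7.5→8.5]: (58.7+40.8)/2 × 1 = 49.75
  Sum = 3172.15 µg/L·hr
Extrapolated tail: C_last / k_e = 40.8 / 0.364 = 112.088
AUC_0→∞ = 3172.15 + 112.088 = 3284.238 µg/L·hr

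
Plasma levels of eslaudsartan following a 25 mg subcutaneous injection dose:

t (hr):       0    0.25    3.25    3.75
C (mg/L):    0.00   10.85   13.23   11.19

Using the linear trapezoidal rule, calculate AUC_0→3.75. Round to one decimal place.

Trapezoidal AUC_0→3.75:
  [0→0.25]: (0.00+10.85)/2 × 0.25 = 1.35625
  [0.25→3.25]: (10.85+13.23)/2 × 3 = 36.12
  [3.25→3.75]: (13.23+11.19)/2 × 0.5 = 6.105
  Sum = 43.58125 mg/L·hr

AUC = 43.6 mg/L·hr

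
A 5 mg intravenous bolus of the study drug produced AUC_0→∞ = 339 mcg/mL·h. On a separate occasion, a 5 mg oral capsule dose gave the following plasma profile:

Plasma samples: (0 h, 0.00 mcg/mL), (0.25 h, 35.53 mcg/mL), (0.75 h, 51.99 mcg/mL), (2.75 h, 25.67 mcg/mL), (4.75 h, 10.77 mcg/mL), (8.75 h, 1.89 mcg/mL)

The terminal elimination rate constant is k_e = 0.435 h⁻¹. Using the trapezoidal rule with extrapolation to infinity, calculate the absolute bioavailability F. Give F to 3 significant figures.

Trapezoidal AUC_0→8.75 (oral capsule):
  [0→0.25]: (0.00+35.53)/2 × 0.25 = 4.44125
  [0.25→0.75]: (35.53+51.99)/2 × 0.5 = 21.88
  [0.75→2.75]: (51.99+25.67)/2 × 2 = 77.66
  [2.75→4.75]: (25.67+10.77)/2 × 2 = 36.44
  [4.75→8.75]: (10.77+1.89)/2 × 4 = 25.32
  Sum = 165.74125 mcg/mL·h
Tail: C_last/k_e = 1.89/0.435 = 4.345
AUC_0→∞ (oral capsule) = 165.74125 + 4.345 = 170.08625 mcg/mL·h
F = (AUC_ev/D_ev)/(AUC_iv/D_iv) = (170.08625/5)/(339/5) = 34.01725/67.8 = 0.5017

F = 0.502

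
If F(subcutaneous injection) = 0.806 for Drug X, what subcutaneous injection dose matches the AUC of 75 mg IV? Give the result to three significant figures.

D_subcutaneous = 93.1 mg

For equal systemic exposure: F × D_ev = D_iv
D_ev = D_iv / F = 75 / 0.806 = 93.0521 mg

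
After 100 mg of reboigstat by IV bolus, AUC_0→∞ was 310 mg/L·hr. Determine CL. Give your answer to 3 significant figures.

CL = Dose_iv / AUC_0→∞
   = 100 / 310 = 0.322581 L/hr

CL = 0.323 L/hr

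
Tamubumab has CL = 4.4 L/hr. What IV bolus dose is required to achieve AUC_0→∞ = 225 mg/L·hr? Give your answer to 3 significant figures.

Dose = 990 mg

Dose_iv = CL × AUC_0→∞
     = 4.4 × 225 = 990 mg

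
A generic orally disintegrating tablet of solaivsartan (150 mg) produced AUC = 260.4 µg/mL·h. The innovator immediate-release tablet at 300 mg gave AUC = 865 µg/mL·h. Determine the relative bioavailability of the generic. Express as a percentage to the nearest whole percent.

F_rel = (AUC_test/D_test) / (AUC_ref/D_ref)
      = (260.4/150) / (865/300)
      = 1.736 / 2.88333 = 0.6021 = 60.21%

F_rel = 60%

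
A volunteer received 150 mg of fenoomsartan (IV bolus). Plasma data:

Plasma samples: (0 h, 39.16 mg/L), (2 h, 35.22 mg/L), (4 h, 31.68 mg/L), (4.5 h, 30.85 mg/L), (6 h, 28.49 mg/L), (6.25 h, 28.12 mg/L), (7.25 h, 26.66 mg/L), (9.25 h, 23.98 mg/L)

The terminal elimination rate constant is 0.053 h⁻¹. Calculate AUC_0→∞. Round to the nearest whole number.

AUC = 739 mg/L·h

Trapezoidal AUC_0→9.25:
  [0→2]: (39.16+35.22)/2 × 2 = 74.38
  [2→4]: (35.22+31.68)/2 × 2 = 66.9
  [4→4.5]: (31.68+30.85)/2 × 0.5 = 15.6325
  [4.5→6]: (30.85+28.49)/2 × 1.5 = 44.505
  [6→6.25]: (28.49+28.12)/2 × 0.25 = 7.07625
  [6.25→7.25]: (28.12+26.66)/2 × 1 = 27.39
  [7.25→9.25]: (26.66+23.98)/2 × 2 = 50.64
  Sum = 286.52375 mg/L·h
Extrapolated tail: C_last / k_e = 23.98 / 0.053 = 452.453
AUC_0→∞ = 286.52375 + 452.453 = 738.97675 mg/L·h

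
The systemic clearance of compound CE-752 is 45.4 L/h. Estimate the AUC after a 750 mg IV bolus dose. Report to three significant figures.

AUC = 16.5 mg/L·h

AUC_0→∞ = Dose_iv / CL
        = 750 / 45.4 = 16.5198 mg/L·h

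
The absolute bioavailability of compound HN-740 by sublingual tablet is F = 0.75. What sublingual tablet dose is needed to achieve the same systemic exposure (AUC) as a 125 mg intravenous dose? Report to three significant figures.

D_sublingual = 167 mg

For equal systemic exposure: F × D_ev = D_iv
D_ev = D_iv / F = 125 / 0.75 = 166.667 mg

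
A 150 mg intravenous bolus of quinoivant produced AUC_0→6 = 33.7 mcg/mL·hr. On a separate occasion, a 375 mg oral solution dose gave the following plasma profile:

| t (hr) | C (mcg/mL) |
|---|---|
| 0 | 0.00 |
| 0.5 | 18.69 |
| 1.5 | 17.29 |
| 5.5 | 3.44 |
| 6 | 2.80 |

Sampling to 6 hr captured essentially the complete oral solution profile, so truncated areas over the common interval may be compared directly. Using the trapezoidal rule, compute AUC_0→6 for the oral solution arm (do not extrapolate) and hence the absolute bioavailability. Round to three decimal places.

Trapezoidal AUC_0→6 (oral solution):
  [0→0.5]: (0.00+18.69)/2 × 0.5 = 4.6725
  [0.5→1.5]: (18.69+17.29)/2 × 1 = 17.99
  [1.5→5.5]: (17.29+3.44)/2 × 4 = 41.46
  [5.5→6]: (3.44+2.80)/2 × 0.5 = 1.56
  Sum = 65.6825 mcg/mL·hr
F = (AUC_ev/D_ev)/(AUC_iv/D_iv) = (65.6825/375)/(33.7/150) = 0.175153/0.224667 = 0.7796

F = 0.780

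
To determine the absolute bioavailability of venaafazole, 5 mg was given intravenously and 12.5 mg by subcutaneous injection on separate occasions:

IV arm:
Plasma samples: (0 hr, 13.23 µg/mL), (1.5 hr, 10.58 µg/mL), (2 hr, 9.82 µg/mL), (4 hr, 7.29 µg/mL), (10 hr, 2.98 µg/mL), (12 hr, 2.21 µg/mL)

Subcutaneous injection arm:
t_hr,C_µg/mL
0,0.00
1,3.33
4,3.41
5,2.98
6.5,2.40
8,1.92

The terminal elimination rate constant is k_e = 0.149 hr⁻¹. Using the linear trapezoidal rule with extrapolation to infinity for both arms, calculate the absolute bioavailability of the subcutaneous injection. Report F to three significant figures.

F = 0.155

Trapezoidal AUC_0→12 (IV):
  [0→1.5]: (13.23+10.58)/2 × 1.5 = 17.8575
  [1.5→2]: (10.58+9.82)/2 × 0.5 = 5.1
  [2→4]: (9.82+7.29)/2 × 2 = 17.11
  [4→10]: (7.29+2.98)/2 × 6 = 30.81
  [10→12]: (2.98+2.21)/2 × 2 = 5.19
  Sum = 76.0675 µg/mL·hr
IV tail: 2.21/0.149 = 14.832; AUC_iv,0→∞ = 76.0675 + 14.832 = 90.8995 µg/mL·hr
Trapezoidal AUC_0→8 (subcutaneous injection):
  [0→1]: (0.00+3.33)/2 × 1 = 1.665
  [1→4]: (3.33+3.41)/2 × 3 = 10.11
  [4→5]: (3.41+2.98)/2 × 1 = 3.195
  [5→6.5]: (2.98+2.40)/2 × 1.5 = 4.035
  [6.5→8]: (2.40+1.92)/2 × 1.5 = 3.24
  Sum = 22.245 µg/mL·hr
subcutaneous injection tail: 1.92/0.149 = 12.886; AUC_ev,0→∞ = 22.245 + 12.886 = 35.131 µg/mL·hr
F = (AUC_ev/D_ev)/(AUC_iv/D_iv) = (35.131/12.5)/(90.8995/5) = 2.81048/18.1799 = 0.1546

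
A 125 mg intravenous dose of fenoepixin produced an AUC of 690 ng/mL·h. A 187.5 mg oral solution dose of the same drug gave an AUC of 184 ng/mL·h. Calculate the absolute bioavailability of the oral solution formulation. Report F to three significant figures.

F = 0.178

F = (AUC_ev / D_ev) / (AUC_iv / D_iv)
  = (184/187.5) / (690/125)
  = 0.981333 / 5.52 = 0.1778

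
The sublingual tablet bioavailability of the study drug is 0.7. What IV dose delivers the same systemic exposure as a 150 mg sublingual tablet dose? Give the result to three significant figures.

Systemic exposure from an extravascular dose = F × D_ev, so the equivalent IV dose is F × D_ev.
D_iv = F × D_ev = 0.7 × 150 = 105 mg

D_iv = 105 mg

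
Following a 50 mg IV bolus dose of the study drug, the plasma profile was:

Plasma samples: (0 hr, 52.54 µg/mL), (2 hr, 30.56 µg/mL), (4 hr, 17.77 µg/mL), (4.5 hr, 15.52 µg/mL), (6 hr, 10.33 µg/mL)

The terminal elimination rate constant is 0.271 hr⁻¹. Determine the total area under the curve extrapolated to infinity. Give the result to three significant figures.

Trapezoidal AUC_0→6:
  [0→2]: (52.54+30.56)/2 × 2 = 83.1
  [2→4]: (30.56+17.77)/2 × 2 = 48.33
  [4→4.5]: (17.77+15.52)/2 × 0.5 = 8.3225
  [4.5→6]: (15.52+10.33)/2 × 1.5 = 19.3875
  Sum = 159.14 µg/mL·hr
Extrapolated tail: C_last / k_e = 10.33 / 0.271 = 38.118
AUC_0→∞ = 159.14 + 38.118 = 197.258 µg/mL·hr

AUC = 197 µg/mL·hr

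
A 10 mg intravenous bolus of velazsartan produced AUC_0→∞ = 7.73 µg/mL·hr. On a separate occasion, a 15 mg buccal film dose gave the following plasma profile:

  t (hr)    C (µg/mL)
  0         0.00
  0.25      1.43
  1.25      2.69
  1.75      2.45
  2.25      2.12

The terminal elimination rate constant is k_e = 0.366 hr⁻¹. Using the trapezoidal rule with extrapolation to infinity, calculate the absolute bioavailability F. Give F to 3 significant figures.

Trapezoidal AUC_0→2.25 (buccal film):
  [0→0.25]: (0.00+1.43)/2 × 0.25 = 0.17875
  [0.25→1.25]: (1.43+2.69)/2 × 1 = 2.06
  [1.25→1.75]: (2.69+2.45)/2 × 0.5 = 1.285
  [1.75→2.25]: (2.45+2.12)/2 × 0.5 = 1.1425
  Sum = 4.66625 µg/mL·hr
Tail: C_last/k_e = 2.12/0.366 = 5.792
AUC_0→∞ (buccal film) = 4.66625 + 5.792 = 10.45825 µg/mL·hr
F = (AUC_ev/D_ev)/(AUC_iv/D_iv) = (10.45825/15)/(7.73/10) = 0.697217/0.773 = 0.9020

F = 0.902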